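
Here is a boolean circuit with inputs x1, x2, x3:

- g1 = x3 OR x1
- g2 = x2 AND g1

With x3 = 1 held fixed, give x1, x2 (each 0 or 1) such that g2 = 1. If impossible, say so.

Check with x3 = 1 and x1=1, x2=1:
g1 = x3 OR x1 = 1 OR 1 = 1
g2 = x2 AND g1 = 1 AND 1 = 1
So g2 = 1.

x1=1 x2=1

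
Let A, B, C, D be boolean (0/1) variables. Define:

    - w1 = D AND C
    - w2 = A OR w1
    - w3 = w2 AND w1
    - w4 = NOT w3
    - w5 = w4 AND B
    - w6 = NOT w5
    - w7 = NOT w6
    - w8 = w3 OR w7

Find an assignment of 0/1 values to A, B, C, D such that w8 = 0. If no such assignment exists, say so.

Check with A=1 B=0 C=0 D=0:
w1 = D AND C = 0 AND 0 = 0
w2 = A OR w1 = 1 OR 0 = 1
w3 = w2 AND w1 = 1 AND 0 = 0
w4 = NOT w3 = NOT 0 = 1
w5 = w4 AND B = 1 AND 0 = 0
w6 = NOT w5 = NOT 0 = 1
w7 = NOT w6 = NOT 1 = 0
w8 = w3 OR w7 = 0 OR 0 = 0
So w8 = 0 as required.

A=1 B=0 C=0 D=0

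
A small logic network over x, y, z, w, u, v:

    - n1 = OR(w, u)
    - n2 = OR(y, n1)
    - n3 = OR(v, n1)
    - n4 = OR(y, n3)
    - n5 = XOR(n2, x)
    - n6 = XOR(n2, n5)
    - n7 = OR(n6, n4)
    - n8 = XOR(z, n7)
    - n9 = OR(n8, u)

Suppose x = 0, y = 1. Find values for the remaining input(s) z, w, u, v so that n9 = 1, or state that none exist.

z=1, w=0, u=1, v=0

n9 = OR(n8, u) must be 1, so at least one of n8, u is 1.
Check with x = 0, y = 1 and z=1, w=0, u=1, v=0:
n1 = OR(w, u) = OR(0, 1) = 1
n2 = OR(y, n1) = OR(1, 1) = 1
n3 = OR(v, n1) = OR(0, 1) = 1
n4 = OR(y, n3) = OR(1, 1) = 1
n5 = XOR(n2, x) = XOR(1, 0) = 1
n6 = XOR(n2, n5) = XOR(1, 1) = 0
n7 = OR(n6, n4) = OR(0, 1) = 1
n8 = XOR(z, n7) = XOR(1, 1) = 0
n9 = OR(n8, u) = OR(0, 1) = 1
So n9 = 1.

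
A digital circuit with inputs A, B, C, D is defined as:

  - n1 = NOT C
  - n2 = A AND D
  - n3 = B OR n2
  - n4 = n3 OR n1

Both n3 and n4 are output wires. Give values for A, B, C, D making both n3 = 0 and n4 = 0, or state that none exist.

A=1 B=0 C=1 D=0

Check with A=1 B=0 C=1 D=0:
n1 = NOT C = NOT 1 = 0
n2 = A AND D = 1 AND 0 = 0
n3 = B OR n2 = 0 OR 0 = 0
n4 = n3 OR n1 = 0 OR 0 = 0
So n3 = 0 and n4 = 0.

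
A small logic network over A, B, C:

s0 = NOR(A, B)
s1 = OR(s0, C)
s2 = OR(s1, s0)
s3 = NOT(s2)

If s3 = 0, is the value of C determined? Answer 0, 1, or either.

Both values of C occur among assignments with s3 = 0:
  C=0: A=0, B=0, C=0
  C=1: A=0, B=0, C=1

either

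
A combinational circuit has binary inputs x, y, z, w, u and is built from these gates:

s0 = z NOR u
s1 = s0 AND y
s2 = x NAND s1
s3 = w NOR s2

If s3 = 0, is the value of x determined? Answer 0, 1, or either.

either

Both values of x occur among assignments with s3 = 0:
  x=0: x=0, y=0, z=0, w=0, u=0
  x=1: x=1, y=0, z=0, w=0, u=0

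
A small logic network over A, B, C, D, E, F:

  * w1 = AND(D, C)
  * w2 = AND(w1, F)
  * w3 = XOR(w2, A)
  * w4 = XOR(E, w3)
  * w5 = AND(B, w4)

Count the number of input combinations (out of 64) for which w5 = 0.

w5 = AND(B, w4) must be 0, so at least one of B, w4 is 0.
Enumerating the 64 input combinations, 48 give w5 = 0 and 16 give w5 = 1.

48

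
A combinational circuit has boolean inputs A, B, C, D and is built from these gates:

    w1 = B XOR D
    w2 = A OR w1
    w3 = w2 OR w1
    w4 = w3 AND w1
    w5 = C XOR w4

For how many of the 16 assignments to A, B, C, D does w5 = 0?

8

w5 = C XOR w4 must be 0, so C and w4 are equal.
Enumerating the 16 input combinations, 8 give w5 = 0 and 8 give w5 = 1.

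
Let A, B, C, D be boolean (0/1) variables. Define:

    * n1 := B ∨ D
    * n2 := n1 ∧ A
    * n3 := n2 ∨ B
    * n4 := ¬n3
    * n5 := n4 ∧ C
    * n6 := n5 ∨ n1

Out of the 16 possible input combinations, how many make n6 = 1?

14

n6 = n5 ∨ n1 must be 1, so at least one of n5, n1 is 1.
Enumerating the 16 input combinations, 14 give n6 = 1 and 2 give n6 = 0.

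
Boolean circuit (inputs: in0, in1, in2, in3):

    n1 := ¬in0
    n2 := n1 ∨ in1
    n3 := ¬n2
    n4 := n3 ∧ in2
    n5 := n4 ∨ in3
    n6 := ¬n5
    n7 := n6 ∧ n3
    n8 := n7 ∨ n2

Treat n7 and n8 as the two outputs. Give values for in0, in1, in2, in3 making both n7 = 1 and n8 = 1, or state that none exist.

Check with in0=1, in1=0, in2=0, in3=0:
n1 = ¬in0 = ¬1 = 0
n2 = n1 ∨ in1 = 0 ∨ 0 = 0
n3 = ¬n2 = ¬0 = 1
n4 = n3 ∧ in2 = 1 ∧ 0 = 0
n5 = n4 ∨ in3 = 0 ∨ 0 = 0
n6 = ¬n5 = ¬0 = 1
n7 = n6 ∧ n3 = 1 ∧ 1 = 1
n8 = n7 ∨ n2 = 1 ∨ 0 = 1
So n7 = 1 and n8 = 1.

in0=1, in1=0, in2=0, in3=0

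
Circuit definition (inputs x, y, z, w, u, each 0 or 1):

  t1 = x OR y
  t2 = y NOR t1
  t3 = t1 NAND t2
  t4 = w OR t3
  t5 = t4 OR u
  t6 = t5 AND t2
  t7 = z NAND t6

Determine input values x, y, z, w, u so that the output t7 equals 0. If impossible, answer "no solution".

Check with x=0, y=0, z=1, w=0, u=0:
t1 = x OR y = 0 OR 0 = 0
t2 = y NOR t1 = 0 NOR 0 = 1
t3 = t1 NAND t2 = 0 NAND 1 = 1
t4 = w OR t3 = 0 OR 1 = 1
t5 = t4 OR u = 1 OR 0 = 1
t6 = t5 AND t2 = 1 AND 1 = 1
t7 = z NAND t6 = 1 NAND 1 = 0
So t7 = 0 as required.

x=0, y=0, z=1, w=0, u=0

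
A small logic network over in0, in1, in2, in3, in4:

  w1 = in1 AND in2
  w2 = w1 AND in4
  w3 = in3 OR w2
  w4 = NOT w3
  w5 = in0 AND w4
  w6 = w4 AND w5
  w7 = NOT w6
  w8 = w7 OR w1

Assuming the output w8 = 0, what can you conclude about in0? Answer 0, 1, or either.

1

w8 = w7 OR w1 must be 0, so both w7 = 0 and w1 = 0.
w7 = NOT w6 must be 0, so w6 = 1.
Every assignment with w8 = 0 has in0 = 1; there are 6 such assignment(s).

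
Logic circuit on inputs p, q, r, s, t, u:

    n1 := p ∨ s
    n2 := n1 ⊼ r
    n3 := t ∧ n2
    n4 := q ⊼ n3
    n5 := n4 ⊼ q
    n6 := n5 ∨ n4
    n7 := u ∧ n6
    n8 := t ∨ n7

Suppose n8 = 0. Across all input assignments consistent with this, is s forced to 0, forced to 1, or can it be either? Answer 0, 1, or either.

either

Both values of s occur among assignments with n8 = 0:
  s=0: p=0, q=0, r=0, s=0, t=0, u=0
  s=1: p=0, q=0, r=0, s=1, t=0, u=0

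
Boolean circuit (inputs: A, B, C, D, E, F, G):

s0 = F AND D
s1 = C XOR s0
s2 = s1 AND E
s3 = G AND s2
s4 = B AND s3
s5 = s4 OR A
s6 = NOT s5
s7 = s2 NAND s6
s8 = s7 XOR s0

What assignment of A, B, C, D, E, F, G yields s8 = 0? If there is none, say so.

s8 = s7 XOR s0 must be 0, so s7 and s0 are equal.
Check with A=0 B=0 C=1 D=1 E=0 F=1 G=0:
s0 = F AND D = 1 AND 1 = 1
s1 = C XOR s0 = 1 XOR 1 = 0
s2 = s1 AND E = 0 AND 0 = 0
s3 = G AND s2 = 0 AND 0 = 0
s4 = B AND s3 = 0 AND 0 = 0
s5 = s4 OR A = 0 OR 0 = 0
s6 = NOT s5 = NOT 0 = 1
s7 = s2 NAND s6 = 0 NAND 1 = 1
s8 = s7 XOR s0 = 1 XOR 1 = 0
So s8 = 0 as required.

A=0 B=0 C=1 D=1 E=0 F=1 G=0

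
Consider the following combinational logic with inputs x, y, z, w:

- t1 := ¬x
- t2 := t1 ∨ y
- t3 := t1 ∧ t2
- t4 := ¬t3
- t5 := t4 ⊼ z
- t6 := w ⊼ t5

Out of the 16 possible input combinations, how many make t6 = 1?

t6 = w ⊼ t5 must be 1, so at least one of w, t5 is 0.
Enumerating the 16 input combinations, 10 give t6 = 1 and 6 give t6 = 0.

10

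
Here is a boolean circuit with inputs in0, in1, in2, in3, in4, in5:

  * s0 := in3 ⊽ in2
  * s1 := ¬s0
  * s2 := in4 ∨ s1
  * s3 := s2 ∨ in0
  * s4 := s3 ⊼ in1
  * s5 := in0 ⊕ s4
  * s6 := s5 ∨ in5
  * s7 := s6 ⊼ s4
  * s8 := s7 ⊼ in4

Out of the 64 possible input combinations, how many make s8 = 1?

s8 = s7 ⊼ in4 must be 1, so at least one of s7, in4 is 0.
Enumerating the 64 input combinations, 44 give s8 = 1 and 20 give s8 = 0.

44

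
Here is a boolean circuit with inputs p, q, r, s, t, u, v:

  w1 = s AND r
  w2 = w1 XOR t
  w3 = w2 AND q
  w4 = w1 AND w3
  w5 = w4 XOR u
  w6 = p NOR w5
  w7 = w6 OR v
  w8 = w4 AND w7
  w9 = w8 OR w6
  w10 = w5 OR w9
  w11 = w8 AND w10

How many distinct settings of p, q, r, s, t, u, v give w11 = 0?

123

w11 = w8 AND w10 must be 0, so at least one of w8, w10 is 0.
Enumerating the 128 input combinations, 123 give w11 = 0 and 5 give w11 = 1.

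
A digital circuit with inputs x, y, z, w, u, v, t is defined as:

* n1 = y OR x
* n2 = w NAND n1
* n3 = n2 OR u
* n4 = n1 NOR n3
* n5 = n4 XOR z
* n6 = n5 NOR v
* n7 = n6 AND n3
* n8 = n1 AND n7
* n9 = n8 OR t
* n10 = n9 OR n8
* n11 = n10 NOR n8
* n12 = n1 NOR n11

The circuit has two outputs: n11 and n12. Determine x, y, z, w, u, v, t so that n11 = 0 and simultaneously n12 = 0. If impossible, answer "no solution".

Check with x=1, y=1, z=1, w=1, u=1, v=0, t=1:
n1 = y OR x = 1 OR 1 = 1
n2 = w NAND n1 = 1 NAND 1 = 0
n3 = n2 OR u = 0 OR 1 = 1
n4 = n1 NOR n3 = 1 NOR 1 = 0
n5 = n4 XOR z = 0 XOR 1 = 1
n6 = n5 NOR v = 1 NOR 0 = 0
n7 = n6 AND n3 = 0 AND 1 = 0
n8 = n1 AND n7 = 1 AND 0 = 0
n9 = n8 OR t = 0 OR 1 = 1
n10 = n9 OR n8 = 1 OR 0 = 1
n11 = n10 NOR n8 = 1 NOR 0 = 0
n12 = n1 NOR n11 = 1 NOR 0 = 0
So n11 = 0 and n12 = 0.

x=1, y=1, z=1, w=1, u=1, v=0, t=1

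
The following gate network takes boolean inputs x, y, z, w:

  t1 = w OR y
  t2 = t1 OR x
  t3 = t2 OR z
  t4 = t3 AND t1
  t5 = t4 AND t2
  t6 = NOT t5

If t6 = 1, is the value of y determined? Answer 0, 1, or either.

t6 = NOT t5 must be 1, so t5 = 0.
Every assignment with t6 = 1 has y = 0; there are 4 such assignment(s).
  x=0, y=0, z=0, w=0
  x=0, y=0, z=1, w=0
  x=1, y=0, z=0, w=0
  x=1, y=0, z=1, w=0

0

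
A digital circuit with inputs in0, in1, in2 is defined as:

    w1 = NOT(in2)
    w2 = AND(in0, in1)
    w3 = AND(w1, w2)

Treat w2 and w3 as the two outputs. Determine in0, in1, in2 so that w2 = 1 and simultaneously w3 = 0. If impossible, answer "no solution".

in0=1, in1=1, in2=1

Check with in0=1, in1=1, in2=1:
w1 = NOT(in2) = NOT 1 = 0
w2 = AND(in0, in1) = AND(1, 1) = 1
w3 = AND(w1, w2) = AND(0, 1) = 0
So w2 = 1 and w3 = 0.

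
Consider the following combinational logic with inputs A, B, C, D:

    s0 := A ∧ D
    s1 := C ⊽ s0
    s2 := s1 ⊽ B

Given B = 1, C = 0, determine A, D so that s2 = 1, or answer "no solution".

With B = 1, C = 0 fixed, none of the 4 settings of A, D give s2 = 1.
For example, with A=1, D=1:
s0 = A ∧ D = 1 ∧ 1 = 1
s1 = C ⊽ s0 = 0 ⊽ 1 = 0
s2 = s1 ⊽ B = 0 ⊽ 1 = 0
giving s2 = 0 ≠ 1.

no solution exists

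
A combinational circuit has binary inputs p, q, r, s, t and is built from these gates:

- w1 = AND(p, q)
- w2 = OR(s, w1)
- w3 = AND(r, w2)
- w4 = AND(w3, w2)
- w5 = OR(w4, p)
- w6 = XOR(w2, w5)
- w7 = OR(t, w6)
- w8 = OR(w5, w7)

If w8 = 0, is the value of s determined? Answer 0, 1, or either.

w8 = OR(w5, w7) must be 0, so both w5 = 0 and w7 = 0.
Every assignment with w8 = 0 has s = 0; there are 4 such assignment(s).
  p=0, q=0, r=0, s=0, t=0
  p=0, q=0, r=1, s=0, t=0
  p=0, q=1, r=0, s=0, t=0
  p=0, q=1, r=1, s=0, t=0

0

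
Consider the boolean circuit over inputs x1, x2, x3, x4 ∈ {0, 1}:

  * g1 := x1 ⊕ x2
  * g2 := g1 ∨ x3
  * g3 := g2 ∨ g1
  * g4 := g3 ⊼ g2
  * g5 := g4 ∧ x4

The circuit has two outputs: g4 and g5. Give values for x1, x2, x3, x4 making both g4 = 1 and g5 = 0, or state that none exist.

x1=1, x2=1, x3=0, x4=0

Check with x1=1, x2=1, x3=0, x4=0:
g1 = x1 ⊕ x2 = 1 ⊕ 1 = 0
g2 = g1 ∨ x3 = 0 ∨ 0 = 0
g3 = g2 ∨ g1 = 0 ∨ 0 = 0
g4 = g3 ⊼ g2 = 0 ⊼ 0 = 1
g5 = g4 ∧ x4 = 1 ∧ 0 = 0
So g4 = 1 and g5 = 0.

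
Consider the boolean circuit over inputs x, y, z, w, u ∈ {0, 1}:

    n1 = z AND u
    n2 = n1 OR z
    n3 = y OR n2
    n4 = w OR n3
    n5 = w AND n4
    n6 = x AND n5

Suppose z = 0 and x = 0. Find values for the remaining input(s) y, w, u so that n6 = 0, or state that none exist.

n6 = x AND n5 must be 0, so at least one of x, n5 is 0.
Check with z = 0 and x = 0 and y=0, w=0, u=1:
n1 = z AND u = 0 AND 1 = 0
n2 = n1 OR z = 0 OR 0 = 0
n3 = y OR n2 = 0 OR 0 = 0
n4 = w OR n3 = 0 OR 0 = 0
n5 = w AND n4 = 0 AND 0 = 0
n6 = x AND n5 = 0 AND 0 = 0
So n6 = 0.

y=0 w=0 u=1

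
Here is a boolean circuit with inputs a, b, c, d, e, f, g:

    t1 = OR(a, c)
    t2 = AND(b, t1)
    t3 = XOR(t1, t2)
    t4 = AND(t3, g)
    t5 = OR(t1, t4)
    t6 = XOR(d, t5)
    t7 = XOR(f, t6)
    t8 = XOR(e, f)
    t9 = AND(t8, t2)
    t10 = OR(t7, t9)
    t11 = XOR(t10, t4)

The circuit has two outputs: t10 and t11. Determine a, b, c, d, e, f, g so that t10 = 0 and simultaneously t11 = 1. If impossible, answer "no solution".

Check with a=0, b=0, c=1, d=1, e=0, f=0, g=1:
t1 = OR(a, c) = OR(0, 1) = 1
t2 = AND(b, t1) = AND(0, 1) = 0
t3 = XOR(t1, t2) = XOR(1, 0) = 1
t4 = AND(t3, g) = AND(1, 1) = 1
t5 = OR(t1, t4) = OR(1, 1) = 1
t6 = XOR(d, t5) = XOR(1, 1) = 0
t7 = XOR(f, t6) = XOR(0, 0) = 0
t8 = XOR(e, f) = XOR(0, 0) = 0
t9 = AND(t8, t2) = AND(0, 0) = 0
t10 = OR(t7, t9) = OR(0, 0) = 0
t11 = XOR(t10, t4) = XOR(0, 1) = 1
So t10 = 0 and t11 = 1.

a=0, b=0, c=1, d=1, e=0, f=0, g=1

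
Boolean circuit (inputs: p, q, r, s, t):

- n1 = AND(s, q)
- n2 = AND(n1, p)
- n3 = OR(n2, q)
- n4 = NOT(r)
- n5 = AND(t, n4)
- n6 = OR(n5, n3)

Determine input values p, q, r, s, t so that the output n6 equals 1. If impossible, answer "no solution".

n6 = OR(n5, n3) must be 1, so at least one of n5, n3 is 1.
Check with p=0, q=1, r=1, s=1, t=0:
n1 = AND(s, q) = AND(1, 1) = 1
n2 = AND(n1, p) = AND(1, 0) = 0
n3 = OR(n2, q) = OR(0, 1) = 1
n4 = NOT(r) = NOT 1 = 0
n5 = AND(t, n4) = AND(0, 0) = 0
n6 = OR(n5, n3) = OR(0, 1) = 1
So n6 = 1 as required.

p=0, q=1, r=1, s=1, t=0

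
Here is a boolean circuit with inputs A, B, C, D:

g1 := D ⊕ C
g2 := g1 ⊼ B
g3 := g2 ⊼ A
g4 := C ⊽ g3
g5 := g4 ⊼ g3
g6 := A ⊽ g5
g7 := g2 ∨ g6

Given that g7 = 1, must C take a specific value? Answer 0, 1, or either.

Both values of C occur among assignments with g7 = 1:
  C=0: A=0, B=0, C=0, D=0
  C=1: A=0, B=0, C=1, D=0

either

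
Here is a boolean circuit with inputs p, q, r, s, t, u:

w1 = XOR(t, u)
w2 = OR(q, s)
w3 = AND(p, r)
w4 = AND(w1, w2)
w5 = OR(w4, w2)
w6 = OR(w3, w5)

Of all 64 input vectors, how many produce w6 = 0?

w6 = OR(w3, w5) must be 0, so both w3 = 0 and w5 = 0.
w3 = AND(p, r) must be 0, so at least one of p, r is 0.
w5 = OR(w4, w2) must be 0, so both w4 = 0 and w2 = 0.
Enumerating the 64 input combinations, 12 give w6 = 0 and 52 give w6 = 1.

12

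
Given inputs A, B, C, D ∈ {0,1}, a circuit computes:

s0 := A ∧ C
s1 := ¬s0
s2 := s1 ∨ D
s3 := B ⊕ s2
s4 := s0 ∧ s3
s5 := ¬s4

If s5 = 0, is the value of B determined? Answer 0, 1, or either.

Both values of B occur among assignments with s5 = 0:
  B=0: A=1, B=0, C=1, D=1
  B=1: A=1, B=1, C=1, D=0

either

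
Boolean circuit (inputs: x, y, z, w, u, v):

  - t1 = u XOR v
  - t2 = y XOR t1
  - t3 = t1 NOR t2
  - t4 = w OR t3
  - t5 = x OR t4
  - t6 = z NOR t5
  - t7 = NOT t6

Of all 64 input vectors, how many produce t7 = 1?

t7 = NOT t6 must be 1, so t6 = 0.
t6 = z NOR t5 must be 0, so at least one of z, t5 is 1.
Enumerating the 64 input combinations, 58 give t7 = 1 and 6 give t7 = 0.

58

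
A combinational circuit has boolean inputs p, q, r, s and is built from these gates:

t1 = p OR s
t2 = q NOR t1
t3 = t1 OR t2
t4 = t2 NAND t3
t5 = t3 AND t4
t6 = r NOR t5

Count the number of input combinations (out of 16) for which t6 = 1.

t6 = r NOR t5 must be 1, so both r = 0 and t5 = 0.
Enumerating the 16 input combinations, 2 give t6 = 1 and 14 give t6 = 0.

2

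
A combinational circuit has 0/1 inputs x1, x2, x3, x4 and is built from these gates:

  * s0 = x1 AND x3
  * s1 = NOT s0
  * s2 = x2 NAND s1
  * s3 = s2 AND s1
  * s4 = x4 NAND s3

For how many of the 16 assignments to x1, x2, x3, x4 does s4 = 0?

3

s4 = x4 NAND s3 must be 0, so both x4 = 1 and s3 = 1.
s3 = s2 AND s1 must be 1, so both s2 = 1 and s1 = 1.
Satisfying assignments:
  x1=0, x2=0, x3=0, x4=1
  x1=0, x2=0, x3=1, x4=1
  x1=1, x2=0, x3=0, x4=1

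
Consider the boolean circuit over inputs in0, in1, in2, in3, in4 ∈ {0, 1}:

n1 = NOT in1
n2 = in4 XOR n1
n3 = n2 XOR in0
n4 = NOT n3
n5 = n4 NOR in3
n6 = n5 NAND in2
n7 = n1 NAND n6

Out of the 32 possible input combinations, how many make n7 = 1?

n7 = n1 NAND n6 must be 1, so at least one of n1, n6 is 0.
Enumerating the 32 input combinations, 18 give n7 = 1 and 14 give n7 = 0.

18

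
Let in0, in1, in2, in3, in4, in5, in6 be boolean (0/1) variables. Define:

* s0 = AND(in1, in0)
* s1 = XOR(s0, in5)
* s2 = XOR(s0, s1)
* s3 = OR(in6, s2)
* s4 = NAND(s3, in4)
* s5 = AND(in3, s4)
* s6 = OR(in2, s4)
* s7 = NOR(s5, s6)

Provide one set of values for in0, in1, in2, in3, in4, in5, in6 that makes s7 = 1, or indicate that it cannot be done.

s7 = NOR(s5, s6) must be 1, so both s5 = 0 and s6 = 0.
s5 = AND(in3, s4) must be 0, so at least one of in3, s4 is 0.
s6 = OR(in2, s4) must be 0, so both in2 = 0 and s4 = 0.
Check with in0=1 in1=0 in2=0 in3=1 in4=1 in5=1 in6=0:
s0 = AND(in1, in0) = AND(0, 1) = 0
s1 = XOR(s0, in5) = XOR(0, 1) = 1
s2 = XOR(s0, s1) = XOR(0, 1) = 1
s3 = OR(in6, s2) = OR(0, 1) = 1
s4 = NAND(s3, in4) = NAND(1, 1) = 0
s5 = AND(in3, s4) = AND(1, 0) = 0
s6 = OR(in2, s4) = OR(0, 0) = 0
s7 = NOR(s5, s6) = NOR(0, 0) = 1
So s7 = 1 as required.

in0=1 in1=0 in2=0 in3=1 in4=1 in5=1 in6=0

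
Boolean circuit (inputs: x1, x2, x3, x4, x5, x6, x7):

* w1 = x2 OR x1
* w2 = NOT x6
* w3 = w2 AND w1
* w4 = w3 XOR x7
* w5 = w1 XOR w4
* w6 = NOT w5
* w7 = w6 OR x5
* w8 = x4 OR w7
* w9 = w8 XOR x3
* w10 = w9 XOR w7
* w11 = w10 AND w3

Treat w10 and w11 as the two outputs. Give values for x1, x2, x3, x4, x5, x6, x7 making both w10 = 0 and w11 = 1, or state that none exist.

Across all 128 input combinations, none give both w10 = 0 and w11 = 1.

no solution exists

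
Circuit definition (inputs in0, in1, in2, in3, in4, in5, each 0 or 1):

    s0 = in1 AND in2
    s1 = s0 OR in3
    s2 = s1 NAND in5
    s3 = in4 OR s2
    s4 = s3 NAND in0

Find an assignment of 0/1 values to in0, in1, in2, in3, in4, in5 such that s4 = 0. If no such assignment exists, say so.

in0=1, in1=0, in2=0, in3=0, in4=1, in5=0

s4 = s3 NAND in0 must be 0, so both s3 = 1 and in0 = 1.
s3 = in4 OR s2 must be 1, so at least one of in4, s2 is 1.
Check with in0=1, in1=0, in2=0, in3=0, in4=1, in5=0:
s0 = in1 AND in2 = 0 AND 0 = 0
s1 = s0 OR in3 = 0 OR 0 = 0
s2 = s1 NAND in5 = 0 NAND 0 = 1
s3 = in4 OR s2 = 1 OR 1 = 1
s4 = s3 NAND in0 = 1 NAND 1 = 0
So s4 = 0 as required.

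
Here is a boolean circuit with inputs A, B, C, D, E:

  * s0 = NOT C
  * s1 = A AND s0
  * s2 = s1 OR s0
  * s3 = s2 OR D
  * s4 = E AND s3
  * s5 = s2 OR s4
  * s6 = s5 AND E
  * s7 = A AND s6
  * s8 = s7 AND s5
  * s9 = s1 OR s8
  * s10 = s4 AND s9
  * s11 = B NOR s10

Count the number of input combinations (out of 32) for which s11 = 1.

s11 = B NOR s10 must be 1, so both B = 0 and s10 = 0.
s10 = s4 AND s9 must be 0, so at least one of s4, s9 is 0.
Enumerating the 32 input combinations, 13 give s11 = 1 and 19 give s11 = 0.

13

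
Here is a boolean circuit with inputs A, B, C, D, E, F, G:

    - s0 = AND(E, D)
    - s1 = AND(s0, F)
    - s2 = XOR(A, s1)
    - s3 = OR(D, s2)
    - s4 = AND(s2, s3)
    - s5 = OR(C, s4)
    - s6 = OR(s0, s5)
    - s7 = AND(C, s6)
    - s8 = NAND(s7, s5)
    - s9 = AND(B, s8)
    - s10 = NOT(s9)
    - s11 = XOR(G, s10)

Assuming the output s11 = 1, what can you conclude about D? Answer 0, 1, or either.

Both values of D occur among assignments with s11 = 1:
  D=0: A=0, B=0, C=0, D=0, E=0, F=0, G=0
  D=1: A=0, B=0, C=0, D=1, E=0, F=0, G=0

either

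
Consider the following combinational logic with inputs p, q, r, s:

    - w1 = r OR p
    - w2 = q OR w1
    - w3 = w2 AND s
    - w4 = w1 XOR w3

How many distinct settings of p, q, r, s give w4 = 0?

9

w4 = w1 XOR w3 must be 0, so w1 and w3 are equal.
Enumerating the 16 input combinations, 9 give w4 = 0 and 7 give w4 = 1.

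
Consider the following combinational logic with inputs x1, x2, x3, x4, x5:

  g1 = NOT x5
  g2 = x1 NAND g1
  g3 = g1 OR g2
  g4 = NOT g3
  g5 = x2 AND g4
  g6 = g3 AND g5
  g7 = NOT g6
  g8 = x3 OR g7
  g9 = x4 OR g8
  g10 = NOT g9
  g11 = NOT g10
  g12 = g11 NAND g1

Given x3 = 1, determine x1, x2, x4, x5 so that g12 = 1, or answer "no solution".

Check with x3 = 1 and x1=1, x2=0, x4=1, x5=1:
g1 = NOT x5 = NOT 1 = 0
g2 = x1 NAND g1 = 1 NAND 0 = 1
g3 = g1 OR g2 = 0 OR 1 = 1
g4 = NOT g3 = NOT 1 = 0
g5 = x2 AND g4 = 0 AND 0 = 0
g6 = g3 AND g5 = 1 AND 0 = 0
g7 = NOT g6 = NOT 0 = 1
g8 = x3 OR g7 = 1 OR 1 = 1
g9 = x4 OR g8 = 1 OR 1 = 1
g10 = NOT g9 = NOT 1 = 0
g11 = NOT g10 = NOT 0 = 1
g12 = g11 NAND g1 = 1 NAND 0 = 1
So g12 = 1.

x1=1, x2=0, x4=1, x5=1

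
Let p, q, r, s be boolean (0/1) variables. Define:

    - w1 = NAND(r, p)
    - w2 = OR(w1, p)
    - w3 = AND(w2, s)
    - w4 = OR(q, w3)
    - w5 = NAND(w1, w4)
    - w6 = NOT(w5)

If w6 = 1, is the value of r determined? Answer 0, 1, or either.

Both values of r occur among assignments with w6 = 1:
  r=0: p=0, q=0, r=0, s=1
  r=1: p=0, q=0, r=1, s=1

either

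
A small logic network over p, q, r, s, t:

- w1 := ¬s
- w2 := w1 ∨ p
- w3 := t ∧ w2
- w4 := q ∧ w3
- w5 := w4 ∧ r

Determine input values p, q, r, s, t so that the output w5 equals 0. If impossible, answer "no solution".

w5 = w4 ∧ r must be 0, so at least one of w4, r is 0.
Check with p=0, q=1, r=1, s=1, t=0:
w1 = ¬s = ¬1 = 0
w2 = w1 ∨ p = 0 ∨ 0 = 0
w3 = t ∧ w2 = 0 ∧ 0 = 0
w4 = q ∧ w3 = 1 ∧ 0 = 0
w5 = w4 ∧ r = 0 ∧ 1 = 0
So w5 = 0 as required.

p=0, q=1, r=1, s=1, t=0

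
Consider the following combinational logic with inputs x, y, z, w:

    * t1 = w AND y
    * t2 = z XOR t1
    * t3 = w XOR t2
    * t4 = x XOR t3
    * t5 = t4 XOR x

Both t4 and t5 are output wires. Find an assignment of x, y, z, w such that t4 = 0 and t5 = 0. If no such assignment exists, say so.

x=0, y=1, z=0, w=0

Check with x=0, y=1, z=0, w=0:
t1 = w AND y = 0 AND 1 = 0
t2 = z XOR t1 = 0 XOR 0 = 0
t3 = w XOR t2 = 0 XOR 0 = 0
t4 = x XOR t3 = 0 XOR 0 = 0
t5 = t4 XOR x = 0 XOR 0 = 0
So t4 = 0 and t5 = 0.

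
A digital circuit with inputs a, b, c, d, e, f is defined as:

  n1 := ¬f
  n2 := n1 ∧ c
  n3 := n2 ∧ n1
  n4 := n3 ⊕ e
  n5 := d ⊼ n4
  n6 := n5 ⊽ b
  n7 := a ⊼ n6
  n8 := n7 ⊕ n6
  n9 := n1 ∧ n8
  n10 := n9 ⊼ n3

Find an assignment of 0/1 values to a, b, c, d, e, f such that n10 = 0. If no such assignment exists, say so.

n10 = n9 ⊼ n3 must be 0, so both n9 = 1 and n3 = 1.
n9 = n1 ∧ n8 must be 1, so both n1 = 1 and n8 = 1.
Check with a=1, b=0, c=1, d=1, e=1, f=0:
n1 = ¬f = ¬0 = 1
n2 = n1 ∧ c = 1 ∧ 1 = 1
n3 = n2 ∧ n1 = 1 ∧ 1 = 1
n4 = n3 ⊕ e = 1 ⊕ 1 = 0
n5 = d ⊼ n4 = 1 ⊼ 0 = 1
n6 = n5 ⊽ b = 1 ⊽ 0 = 0
n7 = a ⊼ n6 = 1 ⊼ 0 = 1
n8 = n7 ⊕ n6 = 1 ⊕ 0 = 1
n9 = n1 ∧ n8 = 1 ∧ 1 = 1
n10 = n9 ⊼ n3 = 1 ⊼ 1 = 0
So n10 = 0 as required.

a=1, b=0, c=1, d=1, e=1, f=0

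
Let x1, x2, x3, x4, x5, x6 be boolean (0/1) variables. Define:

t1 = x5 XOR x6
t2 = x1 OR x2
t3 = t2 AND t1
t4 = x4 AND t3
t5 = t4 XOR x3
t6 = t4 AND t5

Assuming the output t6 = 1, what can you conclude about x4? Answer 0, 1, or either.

1

t6 = t4 AND t5 must be 1, so both t4 = 1 and t5 = 1.
t4 = x4 AND t3 must be 1, so both x4 = 1 and t3 = 1.
Every assignment with t6 = 1 has x4 = 1; there are 6 such assignment(s).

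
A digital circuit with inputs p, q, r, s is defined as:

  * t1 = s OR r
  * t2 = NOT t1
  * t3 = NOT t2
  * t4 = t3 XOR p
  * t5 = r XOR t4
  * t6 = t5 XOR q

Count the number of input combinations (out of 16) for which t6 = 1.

t6 = t5 XOR q must be 1, so t5 and q differ.
Enumerating the 16 input combinations, 8 give t6 = 1 and 8 give t6 = 0.

8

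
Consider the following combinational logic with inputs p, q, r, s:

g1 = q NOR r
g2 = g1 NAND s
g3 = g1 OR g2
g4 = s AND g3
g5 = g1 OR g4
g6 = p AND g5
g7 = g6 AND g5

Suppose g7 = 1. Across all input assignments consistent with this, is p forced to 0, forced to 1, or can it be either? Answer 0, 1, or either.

g7 = g6 AND g5 must be 1, so both g6 = 1 and g5 = 1.
g6 = p AND g5 must be 1, so both p = 1 and g5 = 1.
Every assignment with g7 = 1 has p = 1; there are 5 such assignment(s).

1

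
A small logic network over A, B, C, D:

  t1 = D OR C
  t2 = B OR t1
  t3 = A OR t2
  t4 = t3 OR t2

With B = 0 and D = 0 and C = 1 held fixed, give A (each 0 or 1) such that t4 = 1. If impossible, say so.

A=1

Check with B = 0 and D = 0 and C = 1 and A=1:
t1 = D OR C = 0 OR 1 = 1
t2 = B OR t1 = 0 OR 1 = 1
t3 = A OR t2 = 1 OR 1 = 1
t4 = t3 OR t2 = 1 OR 1 = 1
So t4 = 1.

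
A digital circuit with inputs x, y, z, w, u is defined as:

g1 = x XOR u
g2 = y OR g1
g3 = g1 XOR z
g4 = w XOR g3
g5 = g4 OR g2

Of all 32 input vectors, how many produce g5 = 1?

28

g5 = g4 OR g2 must be 1, so at least one of g4, g2 is 1.
Enumerating the 32 input combinations, 28 give g5 = 1 and 4 give g5 = 0.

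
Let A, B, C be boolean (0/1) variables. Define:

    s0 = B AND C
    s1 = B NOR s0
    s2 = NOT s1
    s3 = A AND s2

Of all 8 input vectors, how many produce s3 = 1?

s3 = A AND s2 must be 1, so both A = 1 and s2 = 1.
Satisfying assignments:
  A=1, B=1, C=0
  A=1, B=1, C=1

2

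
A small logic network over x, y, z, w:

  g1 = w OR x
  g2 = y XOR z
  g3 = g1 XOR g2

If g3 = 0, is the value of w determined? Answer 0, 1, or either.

Both values of w occur among assignments with g3 = 0:
  w=0: x=0, y=0, z=0, w=0
  w=1: x=0, y=0, z=1, w=1

either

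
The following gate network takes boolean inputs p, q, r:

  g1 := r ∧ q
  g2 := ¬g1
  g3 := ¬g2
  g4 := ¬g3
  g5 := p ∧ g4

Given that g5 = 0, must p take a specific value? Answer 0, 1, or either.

Both values of p occur among assignments with g5 = 0:
  p=0: p=0, q=0, r=0
  p=1: p=1, q=1, r=1

either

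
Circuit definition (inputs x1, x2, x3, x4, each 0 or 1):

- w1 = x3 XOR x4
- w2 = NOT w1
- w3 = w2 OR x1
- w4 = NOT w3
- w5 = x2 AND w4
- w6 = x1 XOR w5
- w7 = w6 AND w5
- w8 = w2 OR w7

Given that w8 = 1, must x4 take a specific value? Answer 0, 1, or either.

either

Both values of x4 occur among assignments with w8 = 1:
  x4=0: x1=0, x2=0, x3=0, x4=0
  x4=1: x1=0, x2=0, x3=1, x4=1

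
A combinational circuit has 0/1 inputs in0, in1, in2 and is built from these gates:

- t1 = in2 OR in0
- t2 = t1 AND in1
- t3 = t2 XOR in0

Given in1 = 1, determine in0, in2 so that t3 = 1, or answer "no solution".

t3 = t2 XOR in0 must be 1, so t2 and in0 differ.
Check with in1 = 1 and in0=0, in2=1:
t1 = in2 OR in0 = 1 OR 0 = 1
t2 = t1 AND in1 = 1 AND 1 = 1
t3 = t2 XOR in0 = 1 XOR 0 = 1
So t3 = 1.

in0=0, in2=1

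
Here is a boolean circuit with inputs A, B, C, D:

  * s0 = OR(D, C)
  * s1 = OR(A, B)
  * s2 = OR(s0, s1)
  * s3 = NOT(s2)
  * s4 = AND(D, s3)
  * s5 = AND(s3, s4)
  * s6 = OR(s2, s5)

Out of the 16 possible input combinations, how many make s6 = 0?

s6 = OR(s2, s5) must be 0, so both s2 = 0 and s5 = 0.
Satisfying assignments:
  A=0, B=0, C=0, D=0

1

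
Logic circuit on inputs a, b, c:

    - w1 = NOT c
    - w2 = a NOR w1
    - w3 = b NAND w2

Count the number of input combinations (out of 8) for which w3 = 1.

7

w3 = b NAND w2 must be 1, so at least one of b, w2 is 0.
Enumerating the 8 input combinations, 7 give w3 = 1 and 1 give w3 = 0.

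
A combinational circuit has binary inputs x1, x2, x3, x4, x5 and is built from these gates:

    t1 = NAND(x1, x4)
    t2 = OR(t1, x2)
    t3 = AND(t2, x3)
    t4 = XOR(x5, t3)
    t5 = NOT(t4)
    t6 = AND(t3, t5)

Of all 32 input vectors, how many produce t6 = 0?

25

t6 = AND(t3, t5) must be 0, so at least one of t3, t5 is 0.
Enumerating the 32 input combinations, 25 give t6 = 0 and 7 give t6 = 1.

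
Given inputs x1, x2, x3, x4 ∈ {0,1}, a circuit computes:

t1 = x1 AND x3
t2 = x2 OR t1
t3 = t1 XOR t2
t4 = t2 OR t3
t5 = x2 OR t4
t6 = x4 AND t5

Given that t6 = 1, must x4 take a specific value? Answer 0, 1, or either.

1

t6 = x4 AND t5 must be 1, so both x4 = 1 and t5 = 1.
t5 = x2 OR t4 must be 1, so at least one of x2, t4 is 1.
Every assignment with t6 = 1 has x4 = 1; there are 5 such assignment(s).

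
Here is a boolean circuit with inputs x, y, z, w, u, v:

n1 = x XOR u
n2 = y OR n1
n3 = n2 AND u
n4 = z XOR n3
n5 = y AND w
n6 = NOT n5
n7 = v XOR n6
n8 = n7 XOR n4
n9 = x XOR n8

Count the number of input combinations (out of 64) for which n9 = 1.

n9 = x XOR n8 must be 1, so x and n8 differ.
Enumerating the 64 input combinations, 32 give n9 = 1 and 32 give n9 = 0.

32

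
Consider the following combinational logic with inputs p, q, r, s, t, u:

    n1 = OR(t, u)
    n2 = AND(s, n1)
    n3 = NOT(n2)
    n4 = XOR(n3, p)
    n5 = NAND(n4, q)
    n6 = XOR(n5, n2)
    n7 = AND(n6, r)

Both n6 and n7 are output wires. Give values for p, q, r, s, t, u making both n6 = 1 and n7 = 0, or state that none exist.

p=1, q=1, r=0, s=0, t=1, u=0

Check with p=1, q=1, r=0, s=0, t=1, u=0:
n1 = OR(t, u) = OR(1, 0) = 1
n2 = AND(s, n1) = AND(0, 1) = 0
n3 = NOT(n2) = NOT 0 = 1
n4 = XOR(n3, p) = XOR(1, 1) = 0
n5 = NAND(n4, q) = NAND(0, 1) = 1
n6 = XOR(n5, n2) = XOR(1, 0) = 1
n7 = AND(n6, r) = AND(1, 0) = 0
So n6 = 1 and n7 = 0.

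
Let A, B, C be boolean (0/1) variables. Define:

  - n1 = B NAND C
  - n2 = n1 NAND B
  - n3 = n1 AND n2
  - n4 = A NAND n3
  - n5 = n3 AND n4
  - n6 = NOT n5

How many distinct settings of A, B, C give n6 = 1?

n6 = NOT n5 must be 1, so n5 = 0.
n5 = n3 AND n4 must be 0, so at least one of n3, n4 is 0.
Satisfying assignments:
  A=0, B=1, C=0
  A=0, B=1, C=1
  A=1, B=0, C=0
  A=1, B=0, C=1
  A=1, B=1, C=0
  A=1, B=1, C=1

6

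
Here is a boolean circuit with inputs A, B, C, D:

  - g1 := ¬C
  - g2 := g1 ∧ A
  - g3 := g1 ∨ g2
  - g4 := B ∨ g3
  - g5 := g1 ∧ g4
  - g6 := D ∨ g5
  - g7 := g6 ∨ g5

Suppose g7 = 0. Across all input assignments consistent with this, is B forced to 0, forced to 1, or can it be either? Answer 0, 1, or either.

either

Both values of B occur among assignments with g7 = 0:
  B=0: A=0, B=0, C=1, D=0
  B=1: A=0, B=1, C=1, D=0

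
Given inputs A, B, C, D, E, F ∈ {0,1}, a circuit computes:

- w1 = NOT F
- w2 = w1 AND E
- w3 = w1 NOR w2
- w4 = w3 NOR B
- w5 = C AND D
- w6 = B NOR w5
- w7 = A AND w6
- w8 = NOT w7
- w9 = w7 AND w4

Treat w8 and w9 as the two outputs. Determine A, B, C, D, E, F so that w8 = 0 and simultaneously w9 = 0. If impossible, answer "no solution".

A=1 B=0 C=0 D=1 E=1 F=1

Check with A=1 B=0 C=0 D=1 E=1 F=1:
w1 = NOT F = NOT 1 = 0
w2 = w1 AND E = 0 AND 1 = 0
w3 = w1 NOR w2 = 0 NOR 0 = 1
w4 = w3 NOR B = 1 NOR 0 = 0
w5 = C AND D = 0 AND 1 = 0
w6 = B NOR w5 = 0 NOR 0 = 1
w7 = A AND w6 = 1 AND 1 = 1
w8 = NOT w7 = NOT 1 = 0
w9 = w7 AND w4 = 1 AND 0 = 0
So w8 = 0 and w9 = 0.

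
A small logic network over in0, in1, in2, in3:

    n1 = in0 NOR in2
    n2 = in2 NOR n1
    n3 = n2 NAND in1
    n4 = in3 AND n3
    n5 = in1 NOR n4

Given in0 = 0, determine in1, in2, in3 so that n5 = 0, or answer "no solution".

in1=1, in2=1, in3=0

n5 = in1 NOR n4 must be 0, so at least one of in1, n4 is 1.
Check with in0 = 0 and in1=1, in2=1, in3=0:
n1 = in0 NOR in2 = 0 NOR 1 = 0
n2 = in2 NOR n1 = 1 NOR 0 = 0
n3 = n2 NAND in1 = 0 NAND 1 = 1
n4 = in3 AND n3 = 0 AND 1 = 0
n5 = in1 NOR n4 = 1 NOR 0 = 0
So n5 = 0.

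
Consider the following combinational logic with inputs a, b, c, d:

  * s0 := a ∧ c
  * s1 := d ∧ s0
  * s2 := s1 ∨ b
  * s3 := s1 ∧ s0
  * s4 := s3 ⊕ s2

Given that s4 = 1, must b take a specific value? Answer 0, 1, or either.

s4 = s3 ⊕ s2 must be 1, so s3 and s2 differ.
Every assignment with s4 = 1 has b = 1; there are 7 such assignment(s).

1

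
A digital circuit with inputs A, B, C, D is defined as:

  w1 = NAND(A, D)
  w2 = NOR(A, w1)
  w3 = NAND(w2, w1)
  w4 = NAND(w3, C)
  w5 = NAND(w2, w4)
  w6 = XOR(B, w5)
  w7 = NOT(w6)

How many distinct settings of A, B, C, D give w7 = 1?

8

w7 = NOT(w6) must be 1, so w6 = 0.
Enumerating the 16 input combinations, 8 give w7 = 1 and 8 give w7 = 0.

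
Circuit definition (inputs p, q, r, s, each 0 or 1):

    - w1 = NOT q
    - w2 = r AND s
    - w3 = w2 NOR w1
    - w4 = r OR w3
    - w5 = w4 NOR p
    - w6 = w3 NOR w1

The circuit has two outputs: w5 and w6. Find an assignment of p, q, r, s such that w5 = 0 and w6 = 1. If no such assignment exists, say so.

p=1, q=1, r=1, s=1

Check with p=1, q=1, r=1, s=1:
w1 = NOT q = NOT 1 = 0
w2 = r AND s = 1 AND 1 = 1
w3 = w2 NOR w1 = 1 NOR 0 = 0
w4 = r OR w3 = 1 OR 0 = 1
w5 = w4 NOR p = 1 NOR 1 = 0
w6 = w3 NOR w1 = 0 NOR 0 = 1
So w5 = 0 and w6 = 1.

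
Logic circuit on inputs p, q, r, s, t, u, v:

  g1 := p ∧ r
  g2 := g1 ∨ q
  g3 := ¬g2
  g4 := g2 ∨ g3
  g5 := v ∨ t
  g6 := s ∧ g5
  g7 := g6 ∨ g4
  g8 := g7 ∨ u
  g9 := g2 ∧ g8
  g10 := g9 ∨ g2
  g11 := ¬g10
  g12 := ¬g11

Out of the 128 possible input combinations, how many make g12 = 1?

g12 = ¬g11 must be 1, so g11 = 0.
g11 = ¬g10 must be 0, so g10 = 1.
Enumerating the 128 input combinations, 80 give g12 = 1 and 48 give g12 = 0.

80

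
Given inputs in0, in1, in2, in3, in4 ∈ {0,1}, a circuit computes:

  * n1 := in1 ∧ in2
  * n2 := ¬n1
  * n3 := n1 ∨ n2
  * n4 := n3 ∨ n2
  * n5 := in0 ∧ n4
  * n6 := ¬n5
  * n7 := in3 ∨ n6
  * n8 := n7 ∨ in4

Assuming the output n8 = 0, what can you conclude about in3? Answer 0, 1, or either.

0

n8 = n7 ∨ in4 must be 0, so both n7 = 0 and in4 = 0.
Every assignment with n8 = 0 has in3 = 0; there are 4 such assignment(s).
  in0=1, in1=0, in2=0, in3=0, in4=0
  in0=1, in1=0, in2=1, in3=0, in4=0
  in0=1, in1=1, in2=0, in3=0, in4=0
  in0=1, in1=1, in2=1, in3=0, in4=0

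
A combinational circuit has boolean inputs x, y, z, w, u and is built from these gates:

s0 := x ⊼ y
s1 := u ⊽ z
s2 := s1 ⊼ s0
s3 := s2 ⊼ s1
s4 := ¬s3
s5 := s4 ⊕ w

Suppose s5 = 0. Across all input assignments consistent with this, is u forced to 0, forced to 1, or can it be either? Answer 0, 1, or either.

Both values of u occur among assignments with s5 = 0:
  u=0: x=0, y=0, z=0, w=0, u=0
  u=1: x=0, y=0, z=0, w=0, u=1

either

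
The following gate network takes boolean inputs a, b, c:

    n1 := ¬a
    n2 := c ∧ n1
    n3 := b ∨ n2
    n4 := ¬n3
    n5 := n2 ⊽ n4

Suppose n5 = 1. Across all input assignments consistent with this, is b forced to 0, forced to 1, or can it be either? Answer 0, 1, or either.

n5 = n2 ⊽ n4 must be 1, so both n2 = 0 and n4 = 0.
n2 = c ∧ n1 must be 0, so at least one of c, n1 is 0.
n4 = ¬n3 must be 0, so n3 = 1.
Every assignment with n5 = 1 has b = 1; there are 3 such assignment(s).
  a=0, b=1, c=0
  a=1, b=1, c=0
  a=1, b=1, c=1

1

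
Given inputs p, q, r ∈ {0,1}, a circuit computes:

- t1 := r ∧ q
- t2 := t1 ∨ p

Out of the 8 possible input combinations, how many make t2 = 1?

5

t2 = t1 ∨ p must be 1, so at least one of t1, p is 1.
Enumerating the 8 input combinations, 5 give t2 = 1 and 3 give t2 = 0.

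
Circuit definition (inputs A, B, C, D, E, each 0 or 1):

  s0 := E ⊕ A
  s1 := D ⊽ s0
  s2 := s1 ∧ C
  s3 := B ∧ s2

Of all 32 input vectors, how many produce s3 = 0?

30

s3 = B ∧ s2 must be 0, so at least one of B, s2 is 0.
Enumerating the 32 input combinations, 30 give s3 = 0 and 2 give s3 = 1.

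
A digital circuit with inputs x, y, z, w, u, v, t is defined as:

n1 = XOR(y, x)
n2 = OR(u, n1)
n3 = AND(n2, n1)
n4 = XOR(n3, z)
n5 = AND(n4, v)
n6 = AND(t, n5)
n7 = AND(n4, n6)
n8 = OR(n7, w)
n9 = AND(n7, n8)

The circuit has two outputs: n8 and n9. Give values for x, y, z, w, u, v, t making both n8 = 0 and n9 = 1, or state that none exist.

Across all 128 input combinations, none give both n8 = 0 and n9 = 1.

no solution exists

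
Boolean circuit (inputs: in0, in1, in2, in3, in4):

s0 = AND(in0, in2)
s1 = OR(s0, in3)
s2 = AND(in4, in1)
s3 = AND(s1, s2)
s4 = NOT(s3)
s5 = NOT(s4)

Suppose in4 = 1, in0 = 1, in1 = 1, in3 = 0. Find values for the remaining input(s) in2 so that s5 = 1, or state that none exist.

in2=1

s5 = NOT(s4) must be 1, so s4 = 0.
Check with in4 = 1, in0 = 1, in1 = 1, in3 = 0 and in2=1:
s0 = AND(in0, in2) = AND(1, 1) = 1
s1 = OR(s0, in3) = OR(1, 0) = 1
s2 = AND(in4, in1) = AND(1, 1) = 1
s3 = AND(s1, s2) = AND(1, 1) = 1
s4 = NOT(s3) = NOT 1 = 0
s5 = NOT(s4) = NOT 0 = 1
So s5 = 1.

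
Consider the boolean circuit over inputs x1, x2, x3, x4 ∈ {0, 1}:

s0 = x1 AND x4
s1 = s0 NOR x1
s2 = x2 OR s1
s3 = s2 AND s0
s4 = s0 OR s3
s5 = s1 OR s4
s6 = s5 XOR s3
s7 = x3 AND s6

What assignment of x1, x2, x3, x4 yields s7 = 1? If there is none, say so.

x1=0, x2=0, x3=1, x4=0

s7 = x3 AND s6 must be 1, so both x3 = 1 and s6 = 1.
s6 = s5 XOR s3 must be 1, so s5 and s3 differ.
Check with x1=0, x2=0, x3=1, x4=0:
s0 = x1 AND x4 = 0 AND 0 = 0
s1 = s0 NOR x1 = 0 NOR 0 = 1
s2 = x2 OR s1 = 0 OR 1 = 1
s3 = s2 AND s0 = 1 AND 0 = 0
s4 = s0 OR s3 = 0 OR 0 = 0
s5 = s1 OR s4 = 1 OR 0 = 1
s6 = s5 XOR s3 = 1 XOR 0 = 1
s7 = x3 AND s6 = 1 AND 1 = 1
So s7 = 1 as required.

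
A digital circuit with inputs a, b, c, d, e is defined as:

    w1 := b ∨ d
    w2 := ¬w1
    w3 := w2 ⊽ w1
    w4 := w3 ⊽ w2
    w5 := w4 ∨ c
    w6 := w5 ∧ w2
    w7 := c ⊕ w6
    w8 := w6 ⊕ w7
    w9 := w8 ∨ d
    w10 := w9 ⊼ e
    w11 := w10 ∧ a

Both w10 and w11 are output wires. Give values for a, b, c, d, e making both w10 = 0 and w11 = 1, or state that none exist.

no solution exists

Across all 32 input combinations, none give both w10 = 0 and w11 = 1.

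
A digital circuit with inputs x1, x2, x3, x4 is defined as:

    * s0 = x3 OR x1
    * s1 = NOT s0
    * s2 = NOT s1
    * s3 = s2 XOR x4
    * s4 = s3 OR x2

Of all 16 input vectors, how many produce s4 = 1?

s4 = s3 OR x2 must be 1, so at least one of s3, x2 is 1.
Enumerating the 16 input combinations, 12 give s4 = 1 and 4 give s4 = 0.

12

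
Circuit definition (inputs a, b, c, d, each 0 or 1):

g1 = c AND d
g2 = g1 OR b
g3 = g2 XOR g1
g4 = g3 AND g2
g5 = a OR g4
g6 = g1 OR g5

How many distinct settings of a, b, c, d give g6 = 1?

13

g6 = g1 OR g5 must be 1, so at least one of g1, g5 is 1.
Enumerating the 16 input combinations, 13 give g6 = 1 and 3 give g6 = 0.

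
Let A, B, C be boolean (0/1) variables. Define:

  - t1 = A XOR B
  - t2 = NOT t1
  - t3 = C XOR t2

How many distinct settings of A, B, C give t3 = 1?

4

t3 = C XOR t2 must be 1, so C and t2 differ.
Satisfying assignments:
  A=0, B=0, C=0
  A=0, B=1, C=1
  A=1, B=0, C=1
  A=1, B=1, C=0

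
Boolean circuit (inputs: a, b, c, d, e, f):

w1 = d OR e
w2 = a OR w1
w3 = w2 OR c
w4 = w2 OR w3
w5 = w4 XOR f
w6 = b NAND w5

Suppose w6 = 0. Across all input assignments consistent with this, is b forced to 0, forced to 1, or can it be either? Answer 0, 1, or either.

1

w6 = b NAND w5 must be 0, so both b = 1 and w5 = 1.
w5 = w4 XOR f must be 1, so w4 and f differ.
Every assignment with w6 = 0 has b = 1; there are 16 such assignment(s).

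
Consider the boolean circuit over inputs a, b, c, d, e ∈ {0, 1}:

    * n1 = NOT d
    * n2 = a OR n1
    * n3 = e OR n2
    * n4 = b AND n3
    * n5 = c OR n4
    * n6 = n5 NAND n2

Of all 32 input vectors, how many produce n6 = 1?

14

n6 = n5 NAND n2 must be 1, so at least one of n5, n2 is 0.
Enumerating the 32 input combinations, 14 give n6 = 1 and 18 give n6 = 0.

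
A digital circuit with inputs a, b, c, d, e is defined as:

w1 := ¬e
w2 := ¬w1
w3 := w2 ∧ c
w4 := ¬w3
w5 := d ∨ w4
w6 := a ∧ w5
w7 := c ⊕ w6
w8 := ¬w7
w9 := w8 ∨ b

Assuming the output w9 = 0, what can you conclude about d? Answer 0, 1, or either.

Both values of d occur among assignments with w9 = 0:
  d=0: a=0, b=0, c=1, d=0, e=0
  d=1: a=0, b=0, c=1, d=1, e=0

either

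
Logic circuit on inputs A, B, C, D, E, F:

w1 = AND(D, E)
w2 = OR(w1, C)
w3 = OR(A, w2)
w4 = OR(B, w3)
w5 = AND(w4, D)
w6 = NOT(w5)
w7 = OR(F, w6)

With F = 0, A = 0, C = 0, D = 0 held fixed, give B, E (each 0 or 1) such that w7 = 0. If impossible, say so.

no solution exists

With F = 0, A = 0, C = 0, D = 0 fixed, none of the 4 settings of B, E give w7 = 0.
For example, with B=0, E=1:
w1 = AND(D, E) = AND(0, 1) = 0
w2 = OR(w1, C) = OR(0, 0) = 0
w3 = OR(A, w2) = OR(0, 0) = 0
w4 = OR(B, w3) = OR(0, 0) = 0
w5 = AND(w4, D) = AND(0, 0) = 0
w6 = NOT(w5) = NOT 0 = 1
w7 = OR(F, w6) = OR(0, 1) = 1
giving w7 = 1 ≠ 0.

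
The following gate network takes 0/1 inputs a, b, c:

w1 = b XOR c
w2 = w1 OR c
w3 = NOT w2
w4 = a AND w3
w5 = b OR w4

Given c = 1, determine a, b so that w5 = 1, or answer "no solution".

a=0 b=1

Check with c = 1 and a=0, b=1:
w1 = b XOR c = 1 XOR 1 = 0
w2 = w1 OR c = 0 OR 1 = 1
w3 = NOT w2 = NOT 1 = 0
w4 = a AND w3 = 0 AND 0 = 0
w5 = b OR w4 = 1 OR 0 = 1
So w5 = 1.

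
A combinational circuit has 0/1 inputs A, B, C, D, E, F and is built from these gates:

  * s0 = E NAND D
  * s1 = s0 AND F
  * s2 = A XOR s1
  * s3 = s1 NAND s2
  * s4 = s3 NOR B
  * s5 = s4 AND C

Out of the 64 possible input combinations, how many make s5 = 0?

s5 = s4 AND C must be 0, so at least one of s4, C is 0.
Enumerating the 64 input combinations, 61 give s5 = 0 and 3 give s5 = 1.

61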